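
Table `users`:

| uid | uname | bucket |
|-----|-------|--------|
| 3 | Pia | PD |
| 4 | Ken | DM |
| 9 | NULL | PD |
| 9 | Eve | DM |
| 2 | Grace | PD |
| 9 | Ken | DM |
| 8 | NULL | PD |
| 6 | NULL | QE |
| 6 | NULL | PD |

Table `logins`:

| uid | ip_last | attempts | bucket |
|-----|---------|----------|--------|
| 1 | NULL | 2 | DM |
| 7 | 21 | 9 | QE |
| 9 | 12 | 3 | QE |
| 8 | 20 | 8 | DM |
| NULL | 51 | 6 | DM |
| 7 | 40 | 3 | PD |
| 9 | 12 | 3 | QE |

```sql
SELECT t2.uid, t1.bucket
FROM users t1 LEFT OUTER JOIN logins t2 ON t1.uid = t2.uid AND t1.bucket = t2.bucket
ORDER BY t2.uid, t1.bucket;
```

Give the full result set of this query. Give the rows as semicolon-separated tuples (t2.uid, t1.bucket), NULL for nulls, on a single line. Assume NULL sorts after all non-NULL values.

(NULL, DM); (NULL, DM); (NULL, DM); (NULL, PD); (NULL, PD); (NULL, PD); (NULL, PD); (NULL, PD); (NULL, QE)

LEFT JOIN keeps every row from `users`; unmatched rows get NULL for `logins`'s columns.
Matching on t1.uid = t2.uid AND t1.bucket = t2.bucket. A NULL in a compared column never satisfies the condition.
- uid=3, bucket=PD: no t2 row matches, row kept with t2 columns NULL.
- uid=4, bucket=DM: no t2 row matches, row kept with t2 columns NULL.
- uid=9, bucket=PD: no t2 row matches, row kept with t2 columns NULL.
- uid=9, bucket=DM: no t2 row matches, row kept with t2 columns NULL.
- uid=2, bucket=PD: no t2 row matches, row kept with t2 columns NULL.
- uid=9, bucket=DM: no t2 row matches, row kept with t2 columns NULL.
- uid=8, bucket=PD: no t2 row matches, row kept with t2 columns NULL.
- uid=6, bucket=QE: no t2 row matches, row kept with t2 columns NULL.
- uid=6, bucket=PD: no t2 row matches, row kept with t2 columns NULL.
After projecting and ordering:
t2.uid | t1.bucket
NULL | DM
NULL | DM
NULL | DM
NULL | PD
NULL | PD
NULL | PD
NULL | PD
NULL | PD
NULL | QE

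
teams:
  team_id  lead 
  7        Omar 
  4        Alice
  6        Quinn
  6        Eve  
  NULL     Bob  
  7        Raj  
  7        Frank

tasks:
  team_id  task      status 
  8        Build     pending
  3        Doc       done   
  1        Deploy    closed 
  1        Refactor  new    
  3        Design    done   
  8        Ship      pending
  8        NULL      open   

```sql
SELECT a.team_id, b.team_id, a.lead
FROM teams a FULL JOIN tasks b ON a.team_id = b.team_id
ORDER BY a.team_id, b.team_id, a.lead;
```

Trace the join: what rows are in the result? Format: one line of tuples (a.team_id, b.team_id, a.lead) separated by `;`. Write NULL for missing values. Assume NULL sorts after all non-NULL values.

FULL OUTER JOIN keeps every row from both sides; unmatched rows get NULL for the other side's columns.
Matching on a.team_id = b.team_id. A NULL in a compared column never satisfies the condition.
Matched pairs: 0; unmatched a rows kept: 7; unmatched b rows kept: 7.

(4, NULL, Alice); (6, NULL, Eve); (6, NULL, Quinn); (7, NULL, Frank); (7, NULL, Omar); (7, NULL, Raj); (NULL, 1, NULL); (NULL, 1, NULL); (NULL, 3, NULL); (NULL, 3, NULL); (NULL, 8, NULL); (NULL, 8, NULL); (NULL, 8, NULL); (NULL, NULL, Bob)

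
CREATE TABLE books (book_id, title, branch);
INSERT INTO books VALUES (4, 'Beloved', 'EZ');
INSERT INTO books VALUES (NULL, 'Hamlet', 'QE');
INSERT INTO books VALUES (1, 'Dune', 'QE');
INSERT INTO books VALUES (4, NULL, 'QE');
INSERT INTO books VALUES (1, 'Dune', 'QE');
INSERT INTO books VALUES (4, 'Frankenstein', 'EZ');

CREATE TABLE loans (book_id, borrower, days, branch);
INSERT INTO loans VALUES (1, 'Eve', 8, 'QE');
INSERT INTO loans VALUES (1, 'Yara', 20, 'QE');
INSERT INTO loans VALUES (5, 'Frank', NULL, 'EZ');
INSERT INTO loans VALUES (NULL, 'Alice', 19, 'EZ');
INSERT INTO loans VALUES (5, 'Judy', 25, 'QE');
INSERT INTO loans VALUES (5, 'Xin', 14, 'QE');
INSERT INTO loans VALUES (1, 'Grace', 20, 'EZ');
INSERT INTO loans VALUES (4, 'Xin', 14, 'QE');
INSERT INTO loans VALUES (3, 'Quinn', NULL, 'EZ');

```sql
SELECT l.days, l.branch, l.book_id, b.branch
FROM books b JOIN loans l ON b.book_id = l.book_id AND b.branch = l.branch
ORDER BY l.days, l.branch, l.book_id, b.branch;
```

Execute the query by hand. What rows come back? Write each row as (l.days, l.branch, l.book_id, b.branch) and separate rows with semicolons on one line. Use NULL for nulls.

(8, QE, 1, QE); (8, QE, 1, QE); (14, QE, 4, QE); (20, QE, 1, QE); (20, QE, 1, QE)

INNER JOIN keeps only pairs where the ON condition holds.
Matching on b.book_id = l.book_id AND b.branch = l.branch. A NULL in a compared column never satisfies the condition.
- b[0] book_id=4, branch=EZ → no match; dropped.
- b[1] book_id=NULL, branch=QE → no match; dropped.
- b[2] book_id=1, branch=QE → 2 match(es) in l → 2 row(s).
- b[3] book_id=4, branch=QE → 1 match(es) in l → 1 row(s).
- b[4] book_id=1, branch=QE → 2 match(es) in l → 2 row(s).
- b[5] book_id=4, branch=EZ → no match; dropped.
After projecting and ordering:
l.days | l.branch | l.book_id | b.branch
8 | QE | 1 | QE
8 | QE | 1 | QE
14 | QE | 4 | QE
20 | QE | 1 | QE
20 | QE | 1 | QE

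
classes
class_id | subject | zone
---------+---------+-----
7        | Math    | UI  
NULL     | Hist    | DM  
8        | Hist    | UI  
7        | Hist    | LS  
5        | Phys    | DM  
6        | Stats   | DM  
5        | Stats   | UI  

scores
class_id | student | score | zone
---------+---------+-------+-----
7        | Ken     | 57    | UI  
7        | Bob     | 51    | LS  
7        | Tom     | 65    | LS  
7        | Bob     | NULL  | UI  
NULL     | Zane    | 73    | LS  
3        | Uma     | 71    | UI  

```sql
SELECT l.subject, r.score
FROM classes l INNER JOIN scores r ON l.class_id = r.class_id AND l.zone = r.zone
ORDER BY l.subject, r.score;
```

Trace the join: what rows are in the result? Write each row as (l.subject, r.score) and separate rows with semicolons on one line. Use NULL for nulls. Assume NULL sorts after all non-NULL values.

(Hist, 51); (Hist, 65); (Math, 57); (Math, NULL)

INNER JOIN keeps only pairs where the ON condition holds.
Matching on l.class_id = r.class_id AND l.zone = r.zone. A NULL in a compared column never satisfies the condition.
- l (class_id=7, zone=UI) pairs with 2 row(s) of r.
- l (class_id=NULL, zone=DM) has no partner → excluded.
- l (class_id=8, zone=UI) has no partner → excluded.
- l (class_id=7, zone=LS) pairs with 2 row(s) of r.
- l (class_id=5, zone=DM) has no partner → excluded.
- l (class_id=6, zone=DM) has no partner → excluded.
- l (class_id=5, zone=UI) has no partner → excluded.
After projecting and ordering:
l.subject | r.score
Hist | 51
Hist | 65
Math | 57
Math | NULL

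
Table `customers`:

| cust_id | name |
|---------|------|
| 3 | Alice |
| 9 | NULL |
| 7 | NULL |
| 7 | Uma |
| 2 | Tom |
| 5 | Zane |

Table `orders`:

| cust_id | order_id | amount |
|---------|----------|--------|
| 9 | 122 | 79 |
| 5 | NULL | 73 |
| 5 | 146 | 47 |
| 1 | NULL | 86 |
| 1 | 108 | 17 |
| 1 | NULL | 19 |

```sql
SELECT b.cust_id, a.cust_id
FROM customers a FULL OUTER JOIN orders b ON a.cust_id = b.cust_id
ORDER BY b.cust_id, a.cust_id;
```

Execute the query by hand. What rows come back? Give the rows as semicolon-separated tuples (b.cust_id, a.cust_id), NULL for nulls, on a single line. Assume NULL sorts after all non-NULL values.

(1, NULL); (1, NULL); (1, NULL); (5, 5); (5, 5); (9, 9); (NULL, 2); (NULL, 3); (NULL, 7); (NULL, 7)

FULL OUTER JOIN keeps every row from both sides; unmatched rows get NULL for the other side's columns.
Matching on a.cust_id = b.cust_id.
- cust_id=3: no b row matches, row kept with b columns NULL.
- cust_id=9: 1 matching b row(s), so 1 row(s) emitted.
- cust_id=7: no b row matches, row kept with b columns NULL.
- cust_id=7: no b row matches, row kept with b columns NULL.
- cust_id=2: no b row matches, row kept with b columns NULL.
- cust_id=5: 2 matching b row(s), so 2 row(s) emitted.
- plus 3 unmatched b row(s), each kept with NULL a columns.
After projecting and ordering:
b.cust_id | a.cust_id
1 | NULL
1 | NULL
1 | NULL
5 | 5
5 | 5
9 | 9
NULL | 2
NULL | 3
NULL | 7
NULL | 7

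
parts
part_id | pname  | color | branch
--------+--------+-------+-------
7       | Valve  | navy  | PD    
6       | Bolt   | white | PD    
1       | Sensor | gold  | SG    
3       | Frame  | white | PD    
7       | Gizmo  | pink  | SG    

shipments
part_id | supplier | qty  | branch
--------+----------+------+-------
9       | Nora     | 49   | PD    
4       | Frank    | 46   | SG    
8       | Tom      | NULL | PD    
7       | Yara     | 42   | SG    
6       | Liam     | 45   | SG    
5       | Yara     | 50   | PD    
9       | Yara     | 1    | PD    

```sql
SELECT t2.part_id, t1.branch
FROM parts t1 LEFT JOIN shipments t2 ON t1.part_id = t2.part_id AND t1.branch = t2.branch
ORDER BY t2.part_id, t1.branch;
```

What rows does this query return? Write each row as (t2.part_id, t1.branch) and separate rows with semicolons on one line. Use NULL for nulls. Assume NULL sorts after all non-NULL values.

LEFT JOIN keeps every row from `parts`; unmatched rows get NULL for `shipments`'s columns.
Matching on t1.part_id = t2.part_id AND t1.branch = t2.branch.
- t1 row (part_id=7, branch=PD): no match → kept, t2 columns NULL.
- t1 row (part_id=6, branch=PD): no match → kept, t2 columns NULL.
- t1 row (part_id=1, branch=SG): no match → kept, t2 columns NULL.
- t1 row (part_id=3, branch=PD): no match → kept, t2 columns NULL.
- t1 row (part_id=7, branch=SG): matches 1 t2 row(s) → 1 output row(s).
After projecting and ordering:
t2.part_id | t1.branch
7 | SG
NULL | PD
NULL | PD
NULL | PD
NULL | SG

(7, SG); (NULL, PD); (NULL, PD); (NULL, PD); (NULL, SG)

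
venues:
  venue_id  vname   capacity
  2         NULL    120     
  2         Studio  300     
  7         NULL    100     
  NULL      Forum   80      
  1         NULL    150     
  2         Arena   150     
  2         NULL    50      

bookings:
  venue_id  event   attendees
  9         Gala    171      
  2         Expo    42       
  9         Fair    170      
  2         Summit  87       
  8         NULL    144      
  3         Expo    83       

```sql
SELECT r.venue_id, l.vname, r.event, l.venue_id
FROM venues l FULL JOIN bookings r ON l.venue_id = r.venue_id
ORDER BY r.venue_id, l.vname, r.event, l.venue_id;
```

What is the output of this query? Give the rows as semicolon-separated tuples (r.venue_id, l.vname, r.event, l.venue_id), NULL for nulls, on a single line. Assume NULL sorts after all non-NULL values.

(2, Arena, Expo, 2); (2, Arena, Summit, 2); (2, Studio, Expo, 2); (2, Studio, Summit, 2); (2, NULL, Expo, 2); (2, NULL, Expo, 2); (2, NULL, Summit, 2); (2, NULL, Summit, 2); (3, NULL, Expo, NULL); (8, NULL, NULL, NULL); (9, NULL, Fair, NULL); (9, NULL, Gala, NULL); (NULL, Forum, NULL, NULL); (NULL, NULL, NULL, 1); (NULL, NULL, NULL, 7)

FULL OUTER JOIN keeps every row from both sides; unmatched rows get NULL for the other side's columns.
Matching on l.venue_id = r.venue_id. A NULL in a compared column never satisfies the condition.
- l row (venue_id=2): matches 2 r row(s) → 2 output row(s).
- l row (venue_id=2): matches 2 r row(s) → 2 output row(s).
- l row (venue_id=7): no match → kept, r columns NULL.
- l row (venue_id=NULL): no match → kept, r columns NULL.
- l row (venue_id=1): no match → kept, r columns NULL.
- l row (venue_id=2): matches 2 r row(s) → 2 output row(s).
- l row (venue_id=2): matches 2 r row(s) → 2 output row(s).
- 4 r row(s) had no l match → kept, l columns NULL.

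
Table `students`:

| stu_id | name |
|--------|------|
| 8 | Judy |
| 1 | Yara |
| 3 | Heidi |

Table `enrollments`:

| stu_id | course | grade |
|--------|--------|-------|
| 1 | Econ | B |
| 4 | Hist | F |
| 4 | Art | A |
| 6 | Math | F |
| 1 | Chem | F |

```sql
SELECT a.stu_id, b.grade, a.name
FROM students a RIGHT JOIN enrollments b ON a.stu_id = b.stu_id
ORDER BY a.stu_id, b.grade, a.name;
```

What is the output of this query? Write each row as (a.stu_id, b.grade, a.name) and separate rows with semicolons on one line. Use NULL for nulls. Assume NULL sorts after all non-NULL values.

(1, B, Yara); (1, F, Yara); (NULL, A, NULL); (NULL, F, NULL); (NULL, F, NULL)

RIGHT JOIN keeps every row from `enrollments`; unmatched rows get NULL for `students`'s columns.
Matching on a.stu_id = b.stu_id.
Matched pairs: 2; unmatched b rows kept: 3.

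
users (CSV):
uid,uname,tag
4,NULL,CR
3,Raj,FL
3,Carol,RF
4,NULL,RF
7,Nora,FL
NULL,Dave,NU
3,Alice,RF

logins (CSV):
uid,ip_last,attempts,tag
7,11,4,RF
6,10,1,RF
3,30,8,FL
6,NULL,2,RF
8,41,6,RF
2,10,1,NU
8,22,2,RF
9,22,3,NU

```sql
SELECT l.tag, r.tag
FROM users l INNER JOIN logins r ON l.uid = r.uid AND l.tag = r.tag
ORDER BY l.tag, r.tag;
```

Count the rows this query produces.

1

INNER JOIN keeps only pairs where the ON condition holds.
Matching on l.uid = r.uid AND l.tag = r.tag. A NULL in a compared column never satisfies the condition.
- uid=4, tag=CR: no matching r row, dropped.
- uid=3, tag=FL: 1 matching r row(s), so 1 row(s) emitted.
- uid=3, tag=RF: no matching r row, dropped.
- uid=4, tag=RF: no matching r row, dropped.
- uid=7, tag=FL: no matching r row, dropped.
- uid=NULL, tag=NU: no matching r row, dropped.
- uid=3, tag=RF: no matching r row, dropped.
Total: 1 rows.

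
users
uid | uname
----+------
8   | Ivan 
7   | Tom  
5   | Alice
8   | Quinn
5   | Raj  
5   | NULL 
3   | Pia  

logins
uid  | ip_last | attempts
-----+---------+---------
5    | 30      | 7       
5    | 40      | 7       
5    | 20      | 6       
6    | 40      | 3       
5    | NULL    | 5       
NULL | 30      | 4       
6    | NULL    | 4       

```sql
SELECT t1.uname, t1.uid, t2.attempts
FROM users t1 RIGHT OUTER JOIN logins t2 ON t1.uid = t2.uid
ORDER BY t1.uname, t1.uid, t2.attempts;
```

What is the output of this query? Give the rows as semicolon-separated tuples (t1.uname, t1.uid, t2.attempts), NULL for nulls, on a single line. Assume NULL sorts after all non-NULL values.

RIGHT JOIN keeps every row from `logins`; unmatched rows get NULL for `users`'s columns.
Matching on t1.uid = t2.uid. A NULL in a compared column never satisfies the condition.
- t1 row (uid=8): no match.
- t1 row (uid=7): no match.
- t1 row (uid=5): matches 4 t2 row(s) → 4 output row(s).
- t1 row (uid=8): no match.
- t1 row (uid=5): matches 4 t2 row(s) → 4 output row(s).
- t1 row (uid=5): matches 4 t2 row(s) → 4 output row(s).
- t1 row (uid=3): no match.
- 3 t2 row(s) had no t1 match → kept, t1 columns NULL.

(Alice, 5, 5); (Alice, 5, 6); (Alice, 5, 7); (Alice, 5, 7); (Raj, 5, 5); (Raj, 5, 6); (Raj, 5, 7); (Raj, 5, 7); (NULL, 5, 5); (NULL, 5, 6); (NULL, 5, 7); (NULL, 5, 7); (NULL, NULL, 3); (NULL, NULL, 4); (NULL, NULL, 4)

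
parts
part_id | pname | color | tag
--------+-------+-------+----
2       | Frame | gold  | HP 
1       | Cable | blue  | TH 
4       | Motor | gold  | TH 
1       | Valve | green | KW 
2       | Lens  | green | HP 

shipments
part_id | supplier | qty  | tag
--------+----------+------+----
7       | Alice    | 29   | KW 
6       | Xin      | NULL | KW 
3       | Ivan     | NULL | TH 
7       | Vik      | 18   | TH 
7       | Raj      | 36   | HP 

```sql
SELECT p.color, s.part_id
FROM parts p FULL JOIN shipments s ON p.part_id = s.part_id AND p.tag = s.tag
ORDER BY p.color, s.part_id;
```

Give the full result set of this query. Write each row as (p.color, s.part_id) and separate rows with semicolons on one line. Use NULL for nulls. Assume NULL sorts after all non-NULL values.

(blue, NULL); (gold, NULL); (gold, NULL); (green, NULL); (green, NULL); (NULL, 3); (NULL, 6); (NULL, 7); (NULL, 7); (NULL, 7)

FULL OUTER JOIN keeps every row from both sides; unmatched rows get NULL for the other side's columns.
Matching on p.part_id = s.part_id AND p.tag = s.tag.
- part_id=2, tag=HP: no s row matches, row kept with s columns NULL.
- part_id=1, tag=TH: no s row matches, row kept with s columns NULL.
- part_id=4, tag=TH: no s row matches, row kept with s columns NULL.
- part_id=1, tag=KW: no s row matches, row kept with s columns NULL.
- part_id=2, tag=HP: no s row matches, row kept with s columns NULL.
- 5 s row(s) had no p match → kept, p columns NULL.
After projecting and ordering:
p.color | s.part_id
blue | NULL
gold | NULL
gold | NULL
green | NULL
green | NULL
NULL | 3
NULL | 6
NULL | 7
NULL | 7
NULL | 7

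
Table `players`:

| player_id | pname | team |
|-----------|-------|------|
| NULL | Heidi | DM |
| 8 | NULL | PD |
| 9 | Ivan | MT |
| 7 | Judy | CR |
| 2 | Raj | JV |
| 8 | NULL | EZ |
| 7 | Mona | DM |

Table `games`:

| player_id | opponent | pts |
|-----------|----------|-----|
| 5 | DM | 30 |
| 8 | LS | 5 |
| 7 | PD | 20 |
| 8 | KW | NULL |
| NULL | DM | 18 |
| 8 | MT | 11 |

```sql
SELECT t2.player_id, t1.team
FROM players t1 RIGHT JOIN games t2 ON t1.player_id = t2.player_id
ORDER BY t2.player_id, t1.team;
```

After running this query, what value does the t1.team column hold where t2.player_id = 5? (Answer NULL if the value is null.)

NULL

RIGHT JOIN keeps every row from `games`; unmatched rows get NULL for `players`'s columns.
Matching on t1.player_id = t2.player_id. A NULL in a compared column never satisfies the condition.
- t1[0] player_id=NULL → no match.
- t1[1] player_id=8 → 3 match(es) in t2 → 3 row(s).
- t1[2] player_id=9 → no match.
- t1[3] player_id=7 → 1 match(es) in t2 → 1 row(s).
- t1[4] player_id=2 → no match.
- t1[5] player_id=8 → 3 match(es) in t2 → 3 row(s).
- t1[6] player_id=7 → 1 match(es) in t2 → 1 row(s).
- plus 2 unmatched t2 row(s), each kept with NULL t1 columns.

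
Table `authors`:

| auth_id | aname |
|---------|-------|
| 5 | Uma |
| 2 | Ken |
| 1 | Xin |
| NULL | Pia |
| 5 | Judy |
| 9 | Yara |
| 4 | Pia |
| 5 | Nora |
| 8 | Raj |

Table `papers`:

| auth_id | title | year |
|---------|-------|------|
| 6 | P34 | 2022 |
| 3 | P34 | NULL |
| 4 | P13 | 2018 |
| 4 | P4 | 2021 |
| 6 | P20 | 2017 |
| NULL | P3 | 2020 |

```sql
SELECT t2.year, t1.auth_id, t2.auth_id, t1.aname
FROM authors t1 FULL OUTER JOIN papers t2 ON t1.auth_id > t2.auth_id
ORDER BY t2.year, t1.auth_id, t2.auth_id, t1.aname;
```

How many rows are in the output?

24

FULL OUTER JOIN keeps every row from both sides; unmatched rows get NULL for the other side's columns.
Matching on t1.auth_id > t2.auth_id. A NULL in a compared column never satisfies the condition.
- auth_id=5: 3 matching t2 row(s), so 3 row(s) emitted.
- auth_id=2: no t2 row matches, row kept with t2 columns NULL.
- auth_id=1: no t2 row matches, row kept with t2 columns NULL.
- auth_id=NULL: no t2 row matches, row kept with t2 columns NULL.
- auth_id=5: 3 matching t2 row(s), so 3 row(s) emitted.
- auth_id=9: 5 matching t2 row(s), so 5 row(s) emitted.
- auth_id=4: 1 matching t2 row(s), so 1 row(s) emitted.
- auth_id=5: 3 matching t2 row(s), so 3 row(s) emitted.
- auth_id=8: 5 matching t2 row(s), so 5 row(s) emitted.
- 1 row(s) from t2 found no t1 partner → padded with NULL.
Total: 20 matched + 4 padded = 24 rows.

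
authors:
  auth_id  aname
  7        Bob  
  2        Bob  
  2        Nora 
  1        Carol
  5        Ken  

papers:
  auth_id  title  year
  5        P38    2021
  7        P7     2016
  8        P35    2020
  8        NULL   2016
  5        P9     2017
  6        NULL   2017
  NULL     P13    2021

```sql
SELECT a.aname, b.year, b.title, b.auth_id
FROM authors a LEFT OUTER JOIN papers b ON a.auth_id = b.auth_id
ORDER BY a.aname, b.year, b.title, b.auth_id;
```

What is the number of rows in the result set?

6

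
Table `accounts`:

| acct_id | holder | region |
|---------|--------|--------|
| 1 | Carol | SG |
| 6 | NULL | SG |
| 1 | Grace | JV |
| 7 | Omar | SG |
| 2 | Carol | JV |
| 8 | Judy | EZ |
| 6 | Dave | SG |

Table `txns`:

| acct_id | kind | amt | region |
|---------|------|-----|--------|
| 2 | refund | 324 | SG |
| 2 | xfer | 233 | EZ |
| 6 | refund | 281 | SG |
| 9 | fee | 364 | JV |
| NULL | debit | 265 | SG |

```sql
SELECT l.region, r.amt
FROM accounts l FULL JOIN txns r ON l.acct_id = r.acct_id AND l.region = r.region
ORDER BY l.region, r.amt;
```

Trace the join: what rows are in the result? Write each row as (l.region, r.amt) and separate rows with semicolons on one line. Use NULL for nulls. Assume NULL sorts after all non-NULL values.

FULL OUTER JOIN keeps every row from both sides; unmatched rows get NULL for the other side's columns.
Matching on l.acct_id = r.acct_id AND l.region = r.region. A NULL in a compared column never satisfies the condition.
- l row (acct_id=1, region=SG): no match → kept, r columns NULL.
- l row (acct_id=6, region=SG): matches 1 r row(s) → 1 output row(s).
- l row (acct_id=1, region=JV): no match → kept, r columns NULL.
- l row (acct_id=7, region=SG): no match → kept, r columns NULL.
- l row (acct_id=2, region=JV): no match → kept, r columns NULL.
- l row (acct_id=8, region=EZ): no match → kept, r columns NULL.
- l row (acct_id=6, region=SG): matches 1 r row(s) → 1 output row(s).
- 4 r row(s) had no l match → kept, l columns NULL.

(EZ, NULL); (JV, NULL); (JV, NULL); (SG, 281); (SG, 281); (SG, NULL); (SG, NULL); (NULL, 233); (NULL, 265); (NULL, 324); (NULL, 364)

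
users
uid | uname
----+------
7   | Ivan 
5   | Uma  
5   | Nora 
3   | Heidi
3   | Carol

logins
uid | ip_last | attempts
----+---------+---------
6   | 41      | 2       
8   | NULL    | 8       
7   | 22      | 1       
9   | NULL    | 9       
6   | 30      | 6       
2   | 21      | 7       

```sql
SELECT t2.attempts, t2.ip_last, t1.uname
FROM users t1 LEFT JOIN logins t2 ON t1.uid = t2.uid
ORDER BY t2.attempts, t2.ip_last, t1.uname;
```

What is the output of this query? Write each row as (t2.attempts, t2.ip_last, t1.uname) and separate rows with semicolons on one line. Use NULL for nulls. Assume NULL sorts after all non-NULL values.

(1, 22, Ivan); (NULL, NULL, Carol); (NULL, NULL, Heidi); (NULL, NULL, Nora); (NULL, NULL, Uma)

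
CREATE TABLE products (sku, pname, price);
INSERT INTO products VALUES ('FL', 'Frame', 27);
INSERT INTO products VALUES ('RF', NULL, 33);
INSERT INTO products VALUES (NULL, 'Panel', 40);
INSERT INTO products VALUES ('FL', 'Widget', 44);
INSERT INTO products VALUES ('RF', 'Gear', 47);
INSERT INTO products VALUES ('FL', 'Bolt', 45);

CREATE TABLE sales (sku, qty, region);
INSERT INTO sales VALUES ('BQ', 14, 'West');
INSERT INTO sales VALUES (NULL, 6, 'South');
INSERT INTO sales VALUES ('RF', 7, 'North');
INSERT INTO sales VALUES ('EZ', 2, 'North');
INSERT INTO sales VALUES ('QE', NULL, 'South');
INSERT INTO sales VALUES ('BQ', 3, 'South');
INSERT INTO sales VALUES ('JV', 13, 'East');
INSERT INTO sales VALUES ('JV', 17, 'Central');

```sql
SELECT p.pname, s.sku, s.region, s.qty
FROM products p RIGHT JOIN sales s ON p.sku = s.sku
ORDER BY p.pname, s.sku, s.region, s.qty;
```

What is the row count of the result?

RIGHT JOIN keeps every row from `sales`; unmatched rows get NULL for `products`'s columns.
Matching on p.sku = s.sku. A NULL in a compared column never satisfies the condition.
- p[0] sku=FL → no match.
- p[1] sku=RF → 1 match(es) in s → 1 row(s).
- p[2] sku=NULL → no match.
- p[3] sku=FL → no match.
- p[4] sku=RF → 1 match(es) in s → 1 row(s).
- p[5] sku=FL → no match.
- plus 7 unmatched s row(s), each kept with NULL p columns.
Total: 2 matched + 7 padded = 9 rows.

9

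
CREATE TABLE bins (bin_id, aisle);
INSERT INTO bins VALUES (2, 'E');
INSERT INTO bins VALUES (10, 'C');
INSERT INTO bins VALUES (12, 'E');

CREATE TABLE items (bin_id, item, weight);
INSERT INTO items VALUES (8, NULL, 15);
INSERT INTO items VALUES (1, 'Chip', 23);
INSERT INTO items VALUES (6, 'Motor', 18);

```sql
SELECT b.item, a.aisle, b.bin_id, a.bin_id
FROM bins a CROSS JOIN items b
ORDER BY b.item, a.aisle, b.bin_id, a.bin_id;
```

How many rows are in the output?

9

CROSS JOIN pairs every row of `bins` with every row of `items`: 3 × 3 = 9 rows.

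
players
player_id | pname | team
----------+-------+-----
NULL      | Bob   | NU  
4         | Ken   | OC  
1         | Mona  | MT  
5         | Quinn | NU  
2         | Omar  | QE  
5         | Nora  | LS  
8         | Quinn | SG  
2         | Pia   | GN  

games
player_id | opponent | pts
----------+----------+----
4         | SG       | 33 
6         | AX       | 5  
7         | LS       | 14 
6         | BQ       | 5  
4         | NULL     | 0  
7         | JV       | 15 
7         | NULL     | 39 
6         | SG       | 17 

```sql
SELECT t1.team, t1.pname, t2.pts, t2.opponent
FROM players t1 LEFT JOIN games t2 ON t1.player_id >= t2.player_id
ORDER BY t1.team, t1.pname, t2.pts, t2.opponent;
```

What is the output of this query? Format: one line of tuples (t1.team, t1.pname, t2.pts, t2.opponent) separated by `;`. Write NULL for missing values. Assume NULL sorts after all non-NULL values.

LEFT JOIN keeps every row from `players`; unmatched rows get NULL for `games`'s columns.
Matching on t1.player_id >= t2.player_id. A NULL in a compared column never satisfies the condition.
Matched pairs: 14; unmatched t1 rows kept: 4.

(GN, Pia, NULL, NULL); (LS, Nora, 0, NULL); (LS, Nora, 33, SG); (MT, Mona, NULL, NULL); (NU, Bob, NULL, NULL); (NU, Quinn, 0, NULL); (NU, Quinn, 33, SG); (OC, Ken, 0, NULL); (OC, Ken, 33, SG); (QE, Omar, NULL, NULL); (SG, Quinn, 0, NULL); (SG, Quinn, 5, AX); (SG, Quinn, 5, BQ); (SG, Quinn, 14, LS); (SG, Quinn, 15, JV); (SG, Quinn, 17, SG); (SG, Quinn, 33, SG); (SG, Quinn, 39, NULL)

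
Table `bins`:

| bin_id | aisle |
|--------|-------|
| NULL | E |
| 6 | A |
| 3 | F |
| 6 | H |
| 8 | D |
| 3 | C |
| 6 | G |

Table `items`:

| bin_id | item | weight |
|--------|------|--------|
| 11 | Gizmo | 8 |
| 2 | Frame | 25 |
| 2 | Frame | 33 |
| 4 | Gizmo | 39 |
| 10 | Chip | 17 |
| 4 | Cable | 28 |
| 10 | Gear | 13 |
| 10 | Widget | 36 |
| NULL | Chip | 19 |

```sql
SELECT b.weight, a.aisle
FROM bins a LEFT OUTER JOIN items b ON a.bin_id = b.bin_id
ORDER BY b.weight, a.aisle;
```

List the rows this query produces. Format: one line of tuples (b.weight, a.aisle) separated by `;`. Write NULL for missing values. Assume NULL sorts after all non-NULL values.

LEFT JOIN keeps every row from `bins`; unmatched rows get NULL for `items`'s columns.
Matching on a.bin_id = b.bin_id. A NULL in a compared column never satisfies the condition.
Matched pairs: 0; unmatched a rows kept: 7.

(NULL, A); (NULL, C); (NULL, D); (NULL, E); (NULL, F); (NULL, G); (NULL, H)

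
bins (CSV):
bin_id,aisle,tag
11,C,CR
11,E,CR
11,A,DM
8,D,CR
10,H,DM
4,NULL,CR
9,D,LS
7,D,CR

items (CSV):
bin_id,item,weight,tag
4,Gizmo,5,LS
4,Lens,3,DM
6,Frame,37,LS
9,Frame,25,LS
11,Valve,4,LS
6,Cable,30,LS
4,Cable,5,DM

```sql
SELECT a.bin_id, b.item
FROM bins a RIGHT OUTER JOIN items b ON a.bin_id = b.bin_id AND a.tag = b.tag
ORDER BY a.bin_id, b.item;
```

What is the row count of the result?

RIGHT JOIN keeps every row from `items`; unmatched rows get NULL for `bins`'s columns.
Matching on a.bin_id = b.bin_id AND a.tag = b.tag.
Matched pairs: 1; unmatched b rows kept: 6.
Total: 1 matched + 6 padded = 7 rows.

7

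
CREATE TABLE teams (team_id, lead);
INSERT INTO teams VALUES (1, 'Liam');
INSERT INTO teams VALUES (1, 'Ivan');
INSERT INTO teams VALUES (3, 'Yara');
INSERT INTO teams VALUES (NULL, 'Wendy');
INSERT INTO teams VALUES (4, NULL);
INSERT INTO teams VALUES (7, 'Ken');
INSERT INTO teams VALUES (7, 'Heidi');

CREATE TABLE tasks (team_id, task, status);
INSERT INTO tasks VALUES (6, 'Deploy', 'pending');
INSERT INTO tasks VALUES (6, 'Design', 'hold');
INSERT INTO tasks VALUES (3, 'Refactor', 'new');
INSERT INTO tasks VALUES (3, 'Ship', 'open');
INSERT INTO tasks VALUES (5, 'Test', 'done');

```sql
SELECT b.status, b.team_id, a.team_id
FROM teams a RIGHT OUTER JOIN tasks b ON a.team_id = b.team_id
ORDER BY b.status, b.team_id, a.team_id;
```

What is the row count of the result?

5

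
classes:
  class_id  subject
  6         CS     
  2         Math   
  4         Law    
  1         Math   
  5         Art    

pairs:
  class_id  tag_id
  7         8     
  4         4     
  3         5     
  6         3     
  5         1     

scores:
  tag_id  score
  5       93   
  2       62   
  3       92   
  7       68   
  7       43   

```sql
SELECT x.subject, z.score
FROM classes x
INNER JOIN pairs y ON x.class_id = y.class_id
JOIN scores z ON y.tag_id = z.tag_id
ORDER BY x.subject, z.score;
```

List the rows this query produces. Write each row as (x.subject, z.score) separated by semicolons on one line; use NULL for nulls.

Evaluate left to right. First `classes x INNER JOIN pairs y` on class_id: 3 row(s).
Then INNER JOIN `scores z` on tag_id: keep only rows whose y.tag_id appears in z.

(CS, 92)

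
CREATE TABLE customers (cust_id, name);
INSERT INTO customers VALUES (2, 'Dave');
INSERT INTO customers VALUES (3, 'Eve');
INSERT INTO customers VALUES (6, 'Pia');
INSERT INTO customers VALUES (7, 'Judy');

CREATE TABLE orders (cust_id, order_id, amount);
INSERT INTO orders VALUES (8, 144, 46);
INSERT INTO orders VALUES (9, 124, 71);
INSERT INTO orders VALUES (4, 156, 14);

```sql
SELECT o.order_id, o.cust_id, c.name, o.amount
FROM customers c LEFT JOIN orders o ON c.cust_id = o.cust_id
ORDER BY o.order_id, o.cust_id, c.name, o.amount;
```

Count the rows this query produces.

4

LEFT JOIN keeps every row from `customers`; unmatched rows get NULL for `orders`'s columns.
Matching on c.cust_id = o.cust_id.
- c row (cust_id=2): no match → kept, o columns NULL.
- c row (cust_id=3): no match → kept, o columns NULL.
- c row (cust_id=6): no match → kept, o columns NULL.
- c row (cust_id=7): no match → kept, o columns NULL.
Total: 0 matched + 4 padded = 4 rows.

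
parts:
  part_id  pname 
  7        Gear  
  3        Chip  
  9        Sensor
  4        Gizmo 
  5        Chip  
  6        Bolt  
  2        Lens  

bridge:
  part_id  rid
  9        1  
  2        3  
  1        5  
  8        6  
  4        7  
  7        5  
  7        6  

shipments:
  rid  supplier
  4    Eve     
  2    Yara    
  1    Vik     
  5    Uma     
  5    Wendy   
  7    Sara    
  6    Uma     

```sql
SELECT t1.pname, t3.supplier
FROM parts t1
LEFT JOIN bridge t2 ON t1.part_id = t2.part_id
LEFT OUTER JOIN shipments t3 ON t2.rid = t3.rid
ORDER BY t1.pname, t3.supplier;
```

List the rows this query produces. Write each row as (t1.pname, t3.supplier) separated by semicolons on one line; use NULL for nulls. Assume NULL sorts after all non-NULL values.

Joins associate left-to-right: parts LEFT JOIN bridge on part_id gives 8 intermediate row(s).
Then LEFT JOIN `shipments t3` on rid: each of those 8 rows is kept; rows whose t2.rid has no match in t3 get NULL for t3's columns.

(Bolt, NULL); (Chip, NULL); (Chip, NULL); (Gear, Uma); (Gear, Uma); (Gear, Wendy); (Gizmo, Sara); (Lens, NULL); (Sensor, Vik)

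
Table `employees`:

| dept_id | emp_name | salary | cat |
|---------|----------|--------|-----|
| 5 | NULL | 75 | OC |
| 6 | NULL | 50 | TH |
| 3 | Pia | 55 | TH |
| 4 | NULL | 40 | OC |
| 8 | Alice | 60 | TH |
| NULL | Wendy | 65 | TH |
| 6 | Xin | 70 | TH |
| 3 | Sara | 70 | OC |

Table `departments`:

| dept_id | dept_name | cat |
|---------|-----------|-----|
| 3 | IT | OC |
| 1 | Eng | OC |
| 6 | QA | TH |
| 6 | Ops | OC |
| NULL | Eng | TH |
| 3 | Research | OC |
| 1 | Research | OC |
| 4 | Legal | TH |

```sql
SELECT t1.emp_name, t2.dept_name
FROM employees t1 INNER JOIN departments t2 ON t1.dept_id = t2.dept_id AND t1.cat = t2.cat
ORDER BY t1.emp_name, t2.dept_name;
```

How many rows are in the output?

4

INNER JOIN keeps only pairs where the ON condition holds.
Matching on t1.dept_id = t2.dept_id AND t1.cat = t2.cat. A NULL in a compared column never satisfies the condition.
- dept_id=5, cat=OC: no matching t2 row, dropped.
- dept_id=6, cat=TH: 1 matching t2 row(s), so 1 row(s) emitted.
- dept_id=3, cat=TH: no matching t2 row, dropped.
- dept_id=4, cat=OC: no matching t2 row, dropped.
- dept_id=8, cat=TH: no matching t2 row, dropped.
- dept_id=NULL, cat=TH: no matching t2 row, dropped.
- dept_id=6, cat=TH: 1 matching t2 row(s), so 1 row(s) emitted.
- dept_id=3, cat=OC: 2 matching t2 row(s), so 2 row(s) emitted.
Total: 4 rows.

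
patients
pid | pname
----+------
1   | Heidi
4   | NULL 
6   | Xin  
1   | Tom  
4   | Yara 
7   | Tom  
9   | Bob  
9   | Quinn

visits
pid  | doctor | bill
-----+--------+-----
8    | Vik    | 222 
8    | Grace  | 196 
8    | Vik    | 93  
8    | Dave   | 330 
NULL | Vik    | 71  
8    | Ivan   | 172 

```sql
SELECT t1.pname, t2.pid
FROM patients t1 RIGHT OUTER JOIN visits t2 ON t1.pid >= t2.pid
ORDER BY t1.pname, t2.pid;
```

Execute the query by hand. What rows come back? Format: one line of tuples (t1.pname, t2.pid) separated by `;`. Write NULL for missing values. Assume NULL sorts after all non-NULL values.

RIGHT JOIN keeps every row from `visits`; unmatched rows get NULL for `patients`'s columns.
Matching on t1.pid >= t2.pid. A NULL in a compared column never satisfies the condition.
Matched pairs: 10; unmatched t2 rows kept: 1.

(Bob, 8); (Bob, 8); (Bob, 8); (Bob, 8); (Bob, 8); (Quinn, 8); (Quinn, 8); (Quinn, 8); (Quinn, 8); (Quinn, 8); (NULL, NULL)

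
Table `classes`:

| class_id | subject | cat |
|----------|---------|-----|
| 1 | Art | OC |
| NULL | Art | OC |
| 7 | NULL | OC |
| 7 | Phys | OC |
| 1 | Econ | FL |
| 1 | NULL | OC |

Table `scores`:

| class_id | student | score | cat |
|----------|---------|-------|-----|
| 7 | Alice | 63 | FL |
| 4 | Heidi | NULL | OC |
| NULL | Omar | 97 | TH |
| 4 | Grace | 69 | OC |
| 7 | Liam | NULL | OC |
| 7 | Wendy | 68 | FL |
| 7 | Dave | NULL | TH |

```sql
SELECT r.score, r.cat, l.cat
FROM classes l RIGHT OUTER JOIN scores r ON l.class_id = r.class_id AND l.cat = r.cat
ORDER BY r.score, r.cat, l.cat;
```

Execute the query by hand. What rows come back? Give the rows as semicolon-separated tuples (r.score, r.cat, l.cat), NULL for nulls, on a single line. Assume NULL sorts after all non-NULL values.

(63, FL, NULL); (68, FL, NULL); (69, OC, NULL); (97, TH, NULL); (NULL, OC, OC); (NULL, OC, OC); (NULL, OC, NULL); (NULL, TH, NULL)

RIGHT JOIN keeps every row from `scores`; unmatched rows get NULL for `classes`'s columns.
Matching on l.class_id = r.class_id AND l.cat = r.cat. A NULL in a compared column never satisfies the condition.
- l row (class_id=1, cat=OC): no match.
- l row (class_id=NULL, cat=OC): no match.
- l row (class_id=7, cat=OC): matches 1 r row(s) → 1 output row(s).
- l row (class_id=7, cat=OC): matches 1 r row(s) → 1 output row(s).
- l row (class_id=1, cat=FL): no match.
- l row (class_id=1, cat=OC): no match.
- plus 6 unmatched r row(s), each kept with NULL l columns.
After projecting and ordering:
r.score | r.cat | l.cat
63 | FL | NULL
68 | FL | NULL
69 | OC | NULL
97 | TH | NULL
NULL | OC | OC
NULL | OC | OC
NULL | OC | NULL
NULL | TH | NULL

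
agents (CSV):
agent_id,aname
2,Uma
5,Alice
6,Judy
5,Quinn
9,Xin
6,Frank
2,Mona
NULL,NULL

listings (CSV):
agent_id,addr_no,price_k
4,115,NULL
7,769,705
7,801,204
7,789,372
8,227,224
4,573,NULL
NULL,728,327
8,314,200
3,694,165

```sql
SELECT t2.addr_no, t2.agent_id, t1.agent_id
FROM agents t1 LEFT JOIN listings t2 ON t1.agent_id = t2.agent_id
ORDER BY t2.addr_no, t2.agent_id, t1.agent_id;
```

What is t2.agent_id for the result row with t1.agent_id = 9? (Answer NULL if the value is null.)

LEFT JOIN keeps every row from `agents`; unmatched rows get NULL for `listings`'s columns.
Matching on t1.agent_id = t2.agent_id. A NULL in a compared column never satisfies the condition.
- t1[0] agent_id=2 → no match; kept with NULLs on the t2 side.
- t1[1] agent_id=5 → no match; kept with NULLs on the t2 side.
- t1[2] agent_id=6 → no match; kept with NULLs on the t2 side.
- t1[3] agent_id=5 → no match; kept with NULLs on the t2 side.
- t1[4] agent_id=9 → no match; kept with NULLs on the t2 side.
- t1[5] agent_id=6 → no match; kept with NULLs on the t2 side.
- t1[6] agent_id=2 → no match; kept with NULLs on the t2 side.
- t1[7] agent_id=NULL → no match; kept with NULLs on the t2 side.

NULL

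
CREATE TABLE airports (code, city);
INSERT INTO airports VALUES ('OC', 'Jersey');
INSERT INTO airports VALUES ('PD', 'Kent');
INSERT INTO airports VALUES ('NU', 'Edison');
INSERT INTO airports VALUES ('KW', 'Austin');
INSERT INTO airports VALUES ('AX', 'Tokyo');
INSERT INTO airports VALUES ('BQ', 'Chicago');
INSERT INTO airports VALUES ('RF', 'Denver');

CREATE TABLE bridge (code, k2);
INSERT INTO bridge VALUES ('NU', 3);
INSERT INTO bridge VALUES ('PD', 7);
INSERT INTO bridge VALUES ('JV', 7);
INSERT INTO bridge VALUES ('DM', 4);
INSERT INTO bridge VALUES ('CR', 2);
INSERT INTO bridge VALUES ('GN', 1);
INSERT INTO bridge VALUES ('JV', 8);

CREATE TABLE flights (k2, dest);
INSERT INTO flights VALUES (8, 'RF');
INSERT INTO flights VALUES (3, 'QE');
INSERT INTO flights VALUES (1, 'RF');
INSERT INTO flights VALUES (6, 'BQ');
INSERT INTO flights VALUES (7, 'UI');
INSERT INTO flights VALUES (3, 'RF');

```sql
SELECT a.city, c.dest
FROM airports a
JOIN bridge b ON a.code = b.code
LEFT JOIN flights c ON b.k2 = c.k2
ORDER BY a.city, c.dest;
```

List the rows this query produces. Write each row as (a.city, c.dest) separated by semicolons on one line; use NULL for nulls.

(Edison, QE); (Edison, RF); (Kent, UI)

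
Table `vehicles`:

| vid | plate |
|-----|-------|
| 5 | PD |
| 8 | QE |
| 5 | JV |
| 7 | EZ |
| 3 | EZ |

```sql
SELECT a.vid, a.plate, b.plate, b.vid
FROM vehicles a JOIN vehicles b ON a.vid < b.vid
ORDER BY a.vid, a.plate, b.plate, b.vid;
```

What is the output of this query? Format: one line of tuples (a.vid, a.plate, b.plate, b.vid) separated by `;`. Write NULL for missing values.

INNER JOIN keeps only pairs where the ON condition holds.
Matching on a.vid < b.vid.
Matched pairs: 9.

(3, EZ, EZ, 7); (3, EZ, JV, 5); (3, EZ, PD, 5); (3, EZ, QE, 8); (5, JV, EZ, 7); (5, JV, QE, 8); (5, PD, EZ, 7); (5, PD, QE, 8); (7, EZ, QE, 8)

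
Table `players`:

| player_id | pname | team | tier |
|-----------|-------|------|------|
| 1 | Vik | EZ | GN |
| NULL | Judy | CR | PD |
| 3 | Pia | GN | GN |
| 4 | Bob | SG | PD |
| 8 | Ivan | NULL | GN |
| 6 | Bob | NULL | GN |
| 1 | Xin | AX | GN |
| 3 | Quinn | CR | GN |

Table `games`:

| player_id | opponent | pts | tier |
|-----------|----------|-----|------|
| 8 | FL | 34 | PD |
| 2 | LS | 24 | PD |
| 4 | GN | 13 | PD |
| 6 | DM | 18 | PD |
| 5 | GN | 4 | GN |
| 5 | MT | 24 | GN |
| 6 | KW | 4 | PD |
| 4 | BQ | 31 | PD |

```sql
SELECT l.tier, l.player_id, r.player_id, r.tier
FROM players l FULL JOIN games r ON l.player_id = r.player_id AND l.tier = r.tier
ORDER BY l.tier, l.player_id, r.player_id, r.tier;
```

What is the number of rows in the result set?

FULL OUTER JOIN keeps every row from both sides; unmatched rows get NULL for the other side's columns.
Matching on l.player_id = r.player_id AND l.tier = r.tier. A NULL in a compared column never satisfies the condition.
Matched pairs: 2; unmatched l rows kept: 7; unmatched r rows kept: 6.
Total: 2 matched + 13 padded = 15 rows.

15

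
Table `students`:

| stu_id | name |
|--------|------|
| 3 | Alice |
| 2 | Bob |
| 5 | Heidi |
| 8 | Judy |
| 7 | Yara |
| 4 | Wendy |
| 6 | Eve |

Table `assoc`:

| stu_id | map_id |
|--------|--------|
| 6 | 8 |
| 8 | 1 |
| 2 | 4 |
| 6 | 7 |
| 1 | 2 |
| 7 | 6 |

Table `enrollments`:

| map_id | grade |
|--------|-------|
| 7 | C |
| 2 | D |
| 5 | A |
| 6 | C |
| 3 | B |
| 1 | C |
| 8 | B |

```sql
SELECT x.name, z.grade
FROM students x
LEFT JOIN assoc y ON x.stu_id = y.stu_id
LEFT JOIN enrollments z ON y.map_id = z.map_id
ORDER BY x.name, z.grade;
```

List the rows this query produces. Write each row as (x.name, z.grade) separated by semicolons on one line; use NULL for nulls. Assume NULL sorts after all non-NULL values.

(Alice, NULL); (Bob, NULL); (Eve, B); (Eve, C); (Heidi, NULL); (Judy, C); (Wendy, NULL); (Yara, C)

Joins associate left-to-right: students LEFT JOIN assoc on stu_id gives 8 intermediate row(s).
Then LEFT JOIN `enrollments z` on map_id: each of those 8 rows is kept; rows whose y.map_id has no match in z get NULL for z's columns.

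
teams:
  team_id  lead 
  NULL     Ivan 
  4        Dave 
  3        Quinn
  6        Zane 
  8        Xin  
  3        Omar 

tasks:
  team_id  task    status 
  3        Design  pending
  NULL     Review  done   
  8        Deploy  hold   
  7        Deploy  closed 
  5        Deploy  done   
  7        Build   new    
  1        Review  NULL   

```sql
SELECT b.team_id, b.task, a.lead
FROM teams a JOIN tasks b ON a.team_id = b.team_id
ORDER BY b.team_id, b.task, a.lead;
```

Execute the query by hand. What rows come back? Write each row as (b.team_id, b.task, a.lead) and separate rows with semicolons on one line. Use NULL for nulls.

INNER JOIN keeps only pairs where the ON condition holds.
Matching on a.team_id = b.team_id. A NULL in a compared column never satisfies the condition.
- a[0] team_id=NULL → no match; dropped.
- a[1] team_id=4 → no match; dropped.
- a[2] team_id=3 → 1 match(es) in b → 1 row(s).
- a[3] team_id=6 → no match; dropped.
- a[4] team_id=8 → 1 match(es) in b → 1 row(s).
- a[5] team_id=3 → 1 match(es) in b → 1 row(s).
After projecting and ordering:
b.team_id | b.task | a.lead
3 | Design | Omar
3 | Design | Quinn
8 | Deploy | Xin

(3, Design, Omar); (3, Design, Quinn); (8, Deploy, Xin)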